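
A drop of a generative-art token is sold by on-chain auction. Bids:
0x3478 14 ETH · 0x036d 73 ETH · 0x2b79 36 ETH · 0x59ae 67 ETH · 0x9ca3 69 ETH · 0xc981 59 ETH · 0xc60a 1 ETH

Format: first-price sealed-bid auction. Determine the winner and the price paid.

0x036d pays 73 ETH

First-price sealed-bid auction: the highest bidder wins and pays their own bid.
Bids in order: 73 (0x036d) > 69 (0x9ca3) > 67 (0x59ae) > 59 (0xc981) > 36 (0x2b79) > 14 (0x3478) > …
0x036d has the highest bid and pays exactly that: 73 ETH.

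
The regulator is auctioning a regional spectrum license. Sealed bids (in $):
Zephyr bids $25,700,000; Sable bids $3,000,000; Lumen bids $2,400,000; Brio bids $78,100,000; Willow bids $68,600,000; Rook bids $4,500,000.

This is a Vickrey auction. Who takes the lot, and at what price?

Brio pays $68,600,000

Sorting bids: 78,100,000 (Brio) > 68,600,000 (Willow) > 25,700,000 (Zephyr) > 4,500,000 (Rook) > 3,000,000 (Sable) > 2,400,000 (Lumen)
Second-price: Brio pays Willow's bid of $68,600,000.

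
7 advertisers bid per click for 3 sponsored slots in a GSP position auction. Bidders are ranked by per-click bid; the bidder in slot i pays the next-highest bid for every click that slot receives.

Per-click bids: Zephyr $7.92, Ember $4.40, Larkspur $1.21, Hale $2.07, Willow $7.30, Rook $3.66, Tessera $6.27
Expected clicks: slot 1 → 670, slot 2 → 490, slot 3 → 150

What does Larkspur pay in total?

Larkspur pays $0.00

Ranked by bid: $7.92 (Zephyr) > $7.30 (Willow) > $6.27 (Tessera) > $4.40 (Ember) > …
Larkspur ranks below slot 3 → no slot, pays nothing.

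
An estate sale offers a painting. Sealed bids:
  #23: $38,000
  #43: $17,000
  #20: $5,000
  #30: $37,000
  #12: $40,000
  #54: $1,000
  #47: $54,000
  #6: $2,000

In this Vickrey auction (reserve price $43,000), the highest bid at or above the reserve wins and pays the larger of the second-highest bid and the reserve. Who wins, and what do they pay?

#47 pays $43,000

Bids in order: 54,000 (#47) > 40,000 (#12) > 38,000 (#23) > 37,000 (#30) > 17,000 (#43) > 5,000 (#20) > …
#47 has the top bid at or above the reserve ($54,000).
max(second-highest $40,000, reserve $43,000) = $43,000.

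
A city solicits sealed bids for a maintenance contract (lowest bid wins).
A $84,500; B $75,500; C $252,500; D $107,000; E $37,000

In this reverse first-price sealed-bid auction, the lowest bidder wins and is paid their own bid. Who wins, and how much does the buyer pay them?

E is paid $37,000

Reverse first-price sealed-bid auction: the lowest bidder wins and is paid their own bid.
Sorting bids: 37,000 (E) < 75,500 (B) < 84,500 (A) < 107,000 (D) < 252,500 (C)
First-price: E is paid what they bid, $37,000.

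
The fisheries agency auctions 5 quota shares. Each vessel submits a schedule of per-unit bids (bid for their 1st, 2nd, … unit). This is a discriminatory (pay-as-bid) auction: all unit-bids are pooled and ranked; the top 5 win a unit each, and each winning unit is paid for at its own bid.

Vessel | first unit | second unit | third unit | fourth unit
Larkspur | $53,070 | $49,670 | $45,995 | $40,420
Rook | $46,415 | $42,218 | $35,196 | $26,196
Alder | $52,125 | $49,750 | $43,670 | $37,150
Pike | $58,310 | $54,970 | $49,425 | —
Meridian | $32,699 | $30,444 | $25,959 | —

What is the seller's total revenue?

Merging the schedules and taking the best 5: 58,310 (Pike-1), 54,970 (Pike-2), 53,070 (Larkspur-1), 52,125 (Alder-1), 49,750 (Alder-2)
Next rejected bid: $49,670 (not a price — pay-as-bid).
Each winning unit pays its own bid.
Revenue = 58,310 + 54,970 + 53,070 + 52,125 + 49,750 = $268,225.

Total revenue: $268,225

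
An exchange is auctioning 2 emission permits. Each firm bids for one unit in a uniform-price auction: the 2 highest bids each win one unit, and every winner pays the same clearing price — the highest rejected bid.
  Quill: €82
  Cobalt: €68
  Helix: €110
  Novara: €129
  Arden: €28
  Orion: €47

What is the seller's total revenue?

Bids ranked high→low: 129 (Novara), 110 (Helix), 82 (Quill), 68 (Cobalt), …
The 2 highest are Novara, Helix.
Highest unsuccessful bid: €82 → clearing price.
Total revenue = 2 × €82 = €164.

Total revenue: €164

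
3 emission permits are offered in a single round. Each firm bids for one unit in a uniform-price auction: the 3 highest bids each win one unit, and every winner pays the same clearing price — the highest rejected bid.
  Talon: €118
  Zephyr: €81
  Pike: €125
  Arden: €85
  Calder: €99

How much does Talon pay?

Talon pays €85

Sorting: 125 (Pike), 118 (Talon), 99 (Calder), 85 (Arden), 81 (Zephyr)
The 3 highest are Pike, Talon, Calder.
Clearing price = highest rejected bid = €85.
Talon wins → pays €85.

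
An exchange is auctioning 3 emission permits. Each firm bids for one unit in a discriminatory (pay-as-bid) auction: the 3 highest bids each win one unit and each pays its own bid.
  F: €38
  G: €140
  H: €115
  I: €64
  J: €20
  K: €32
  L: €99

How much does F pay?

F pays €0

Sorting: 140 (G), 115 (H), 99 (L), 64 (I), 38 (F), …
The 3 highest are G, H, L.
F does not win → €0.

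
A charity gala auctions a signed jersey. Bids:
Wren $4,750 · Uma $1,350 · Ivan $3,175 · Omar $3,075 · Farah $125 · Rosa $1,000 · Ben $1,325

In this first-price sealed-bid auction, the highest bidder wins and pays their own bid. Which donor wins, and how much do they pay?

Bids ranked: 4,750 (Wren) > 3,175 (Ivan) > 3,075 (Omar) > 1,350 (Uma) > 1,325 (Ben) > 1,000 (Rosa) > …
Wren has the highest bid and pays exactly that: $4,750.

Wren pays $4,750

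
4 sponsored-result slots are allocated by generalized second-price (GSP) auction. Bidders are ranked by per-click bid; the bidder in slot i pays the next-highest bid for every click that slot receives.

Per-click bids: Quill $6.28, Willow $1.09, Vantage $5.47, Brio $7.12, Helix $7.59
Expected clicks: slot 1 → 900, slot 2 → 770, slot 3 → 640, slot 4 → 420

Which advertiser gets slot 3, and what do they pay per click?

Sorting advertisers: $7.59 (Helix) > $7.12 (Brio) > $6.28 (Quill) > $5.47 (Vantage) > $1.09 (Willow)
Slot 3 goes to the third-ranked bidder, Quill, who pays the next bid down: $5.47/click.

Quill; $5.47 per click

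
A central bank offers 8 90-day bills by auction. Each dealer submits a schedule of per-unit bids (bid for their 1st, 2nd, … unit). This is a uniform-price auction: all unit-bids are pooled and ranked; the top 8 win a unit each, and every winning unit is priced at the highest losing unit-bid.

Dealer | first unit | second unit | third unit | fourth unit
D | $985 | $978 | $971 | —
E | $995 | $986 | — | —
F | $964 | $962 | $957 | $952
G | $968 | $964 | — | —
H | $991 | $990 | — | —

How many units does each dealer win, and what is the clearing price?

D 3, E 2, G 1, H 2; clearing price $964

Pooled unit-bids ranked (top 8): 995 (E-1), 991 (H-1), 990 (H-2), 986 (E-2), 985 (D-1), 978 (D-2), 971 (D-3), 968 (G-1)
Highest rejected unit-bid = $964.
Allocation: D 3, E 2, G 1, H 2.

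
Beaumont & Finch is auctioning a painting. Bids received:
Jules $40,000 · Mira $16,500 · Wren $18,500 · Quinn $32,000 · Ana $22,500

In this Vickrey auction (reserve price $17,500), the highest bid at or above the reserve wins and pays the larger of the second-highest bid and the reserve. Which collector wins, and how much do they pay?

Jules pays $32,000

Bids ranked: 40,000 (Jules) > 32,000 (Quinn) > 22,500 (Ana) > 18,500 (Wren) > 16,500 (Mira)
Jules has the top bid at or above the reserve ($40,000).
max(second-highest $32,000, reserve $17,500) = $32,000; the reserve does not bind.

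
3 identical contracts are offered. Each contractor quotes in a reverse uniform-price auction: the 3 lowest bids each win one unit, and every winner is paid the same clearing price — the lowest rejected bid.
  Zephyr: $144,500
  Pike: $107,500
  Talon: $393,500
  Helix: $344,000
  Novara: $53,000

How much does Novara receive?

Novara is paid $344,000

Bids ranked low→high: 53,000 (Novara), 107,500 (Pike), 144,500 (Zephyr), 344,000 (Helix), 393,500 (Talon)
Winners (3 units): Novara, Pike, Zephyr.
First losing bid is Helix's $344,000, which sets the uniform price.
Novara wins → is paid $344,000.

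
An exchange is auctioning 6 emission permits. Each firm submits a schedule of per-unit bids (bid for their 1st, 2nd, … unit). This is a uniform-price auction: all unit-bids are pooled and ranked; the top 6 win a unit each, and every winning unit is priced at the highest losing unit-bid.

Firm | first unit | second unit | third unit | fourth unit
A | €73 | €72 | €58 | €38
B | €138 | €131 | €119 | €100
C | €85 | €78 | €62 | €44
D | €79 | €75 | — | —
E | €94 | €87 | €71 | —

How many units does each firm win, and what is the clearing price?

B 4, E 2; clearing price €85

Merging the schedules and taking the best 6: 138 (B-1), 131 (B-2), 119 (B-3), 100 (B-4), 94 (E-1), 87 (E-2)
Highest rejected unit-bid = €85.
Allocation: B 4, E 2.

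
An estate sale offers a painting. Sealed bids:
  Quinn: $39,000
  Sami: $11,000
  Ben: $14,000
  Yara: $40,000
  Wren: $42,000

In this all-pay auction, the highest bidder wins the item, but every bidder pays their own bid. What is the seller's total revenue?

Bids ranked: 42,000 (Wren) > 40,000 (Yara) > 39,000 (Quinn) > 14,000 (Ben) > 11,000 (Sami)
Wren wins with the top bid; all bids are sunk regardless.
Every bidder forfeits their bid regardless of winning.
Revenue = 39,000 + 11,000 + 14,000 + 40,000 + 42,000 = $146,000.

Total revenue: $146,000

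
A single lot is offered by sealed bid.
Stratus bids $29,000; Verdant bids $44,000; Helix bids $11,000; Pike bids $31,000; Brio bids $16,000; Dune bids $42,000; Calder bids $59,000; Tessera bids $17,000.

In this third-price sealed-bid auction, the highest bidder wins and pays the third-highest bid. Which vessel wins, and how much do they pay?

Rule: the highest bidder wins and pays the third-highest bid.
Bids ranked: 59,000 (Calder) > 44,000 (Verdant) > 42,000 (Dune) > 31,000 (Pike) > 29,000 (Stratus) > 17,000 (Tessera) > …
Calder is highest; pays the third-highest bid, $42,000.

Calder pays $42,000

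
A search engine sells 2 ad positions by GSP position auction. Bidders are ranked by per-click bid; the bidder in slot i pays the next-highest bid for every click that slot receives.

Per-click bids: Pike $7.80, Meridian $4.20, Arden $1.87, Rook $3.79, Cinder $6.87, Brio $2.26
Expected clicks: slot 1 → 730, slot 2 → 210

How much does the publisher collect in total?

Total revenue: $5897.10

Sorting advertisers: $7.80 (Pike) > $6.87 (Cinder) > $4.20 (Meridian) > …
Slot 1: Pike pays $6.87 × 730 = $5015.10
Slot 2: Cinder pays $4.20 × 210 = $882.00
Total = $5897.10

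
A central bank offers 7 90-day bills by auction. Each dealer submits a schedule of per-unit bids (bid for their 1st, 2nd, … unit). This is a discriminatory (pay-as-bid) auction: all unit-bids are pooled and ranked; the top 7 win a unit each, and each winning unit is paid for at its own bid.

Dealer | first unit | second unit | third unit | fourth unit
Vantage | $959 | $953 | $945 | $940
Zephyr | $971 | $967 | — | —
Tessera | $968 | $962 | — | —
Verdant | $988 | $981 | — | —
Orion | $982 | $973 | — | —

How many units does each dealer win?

Merging the schedules and taking the best 7: 988 (Verdant-1), 982 (Orion-1), 981 (Verdant-2), 973 (Orion-2), 971 (Zephyr-1), 968 (Tessera-1), 967 (Zephyr-2)
Next rejected bid: $962 (not a price — pay-as-bid).
Allocation: Orion 2, Tessera 1, Verdant 2, Zephyr 2.

Orion 2, Tessera 1, Verdant 2, Zephyr 2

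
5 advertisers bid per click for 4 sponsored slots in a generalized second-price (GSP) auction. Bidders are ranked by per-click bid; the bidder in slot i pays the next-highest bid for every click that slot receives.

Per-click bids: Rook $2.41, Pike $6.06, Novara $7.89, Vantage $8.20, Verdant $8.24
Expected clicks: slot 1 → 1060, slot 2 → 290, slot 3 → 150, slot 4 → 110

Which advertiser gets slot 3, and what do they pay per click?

Novara; $6.06 per click

Ranked by bid: $8.24 (Verdant) > $8.20 (Vantage) > $7.89 (Novara) > $6.06 (Pike) > $2.41 (Rook)
Slot 3 goes to the third-ranked bidder, Novara, who pays the next bid down: $6.06/click.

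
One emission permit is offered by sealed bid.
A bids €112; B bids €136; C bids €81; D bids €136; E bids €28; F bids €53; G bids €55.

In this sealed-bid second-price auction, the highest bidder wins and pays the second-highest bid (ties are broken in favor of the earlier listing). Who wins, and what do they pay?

Bids in order: 136 (B) > 136 (D) > 112 (A) > 81 (C) > 55 (G) > 53 (F) > …
Tie at €136 → B wins by tie-break.
B wins with the highest bid; price is set by the runner-up at €136.

B pays €136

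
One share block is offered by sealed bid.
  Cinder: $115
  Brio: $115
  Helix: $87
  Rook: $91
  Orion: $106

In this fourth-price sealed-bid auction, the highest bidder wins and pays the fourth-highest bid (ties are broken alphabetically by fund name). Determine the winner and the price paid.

Bids in order: 115 (Brio) > 115 (Cinder) > 106 (Orion) > 91 (Rook) > 87 (Helix)
Brio and Cinder tie at $115; tie-break gives it to Brio.
Brio is highest; pays the fourth-highest bid, $91.

Brio pays $91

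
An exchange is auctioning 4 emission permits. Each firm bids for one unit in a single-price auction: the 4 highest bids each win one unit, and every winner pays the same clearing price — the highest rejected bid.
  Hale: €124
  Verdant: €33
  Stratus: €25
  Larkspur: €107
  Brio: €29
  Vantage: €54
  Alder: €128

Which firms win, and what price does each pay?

Alder, Hale, Larkspur, Vantage; each pays €33

Sorting: 128 (Alder), 124 (Hale), 107 (Larkspur), 54 (Vantage), 33 (Verdant), 29 (Brio), …
The 4 highest are Alder, Hale, Larkspur, Vantage.
Highest unsuccessful bid: €33 → clearing price.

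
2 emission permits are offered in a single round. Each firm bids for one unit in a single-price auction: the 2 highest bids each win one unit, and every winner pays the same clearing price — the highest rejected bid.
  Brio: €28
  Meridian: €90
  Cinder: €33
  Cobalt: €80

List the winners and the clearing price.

Meridian, Cobalt; each pays €33

Ordering the bids: 90 (Meridian), 80 (Cobalt), 33 (Cinder), 28 (Brio)
Winners (2 units): Meridian, Cobalt.
First losing bid is Cinder's €33, which sets the uniform price.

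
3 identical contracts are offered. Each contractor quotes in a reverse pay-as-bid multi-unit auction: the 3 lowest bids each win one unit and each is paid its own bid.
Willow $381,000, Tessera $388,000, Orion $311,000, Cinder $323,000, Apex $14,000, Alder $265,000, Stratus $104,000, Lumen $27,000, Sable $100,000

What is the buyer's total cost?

Total cost: $141,000

Sorting: 14,000 (Apex), 27,000 (Lumen), 100,000 (Sable), 104,000 (Stratus), 265,000 (Alder), …
Lowest 3: Apex, Lumen, Sable.
Total cost = 14,000 + 27,000 + 100,000 = $141,000.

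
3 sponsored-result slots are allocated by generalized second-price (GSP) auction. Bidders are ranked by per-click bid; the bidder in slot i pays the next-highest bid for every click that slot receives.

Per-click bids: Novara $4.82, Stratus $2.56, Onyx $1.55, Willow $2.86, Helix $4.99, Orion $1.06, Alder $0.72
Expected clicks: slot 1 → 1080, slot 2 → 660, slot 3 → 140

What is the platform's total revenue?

Ranked by bid: $4.99 (Helix) > $4.82 (Novara) > $2.86 (Willow) > $2.56 (Stratus) > …
Slot 1: Helix pays $4.82 × 1080 = $5205.60
Slot 2: Novara pays $2.86 × 660 = $1887.60
Slot 3: Willow pays $2.56 × 140 = $358.40
Total = $7451.60

Total revenue: $7451.60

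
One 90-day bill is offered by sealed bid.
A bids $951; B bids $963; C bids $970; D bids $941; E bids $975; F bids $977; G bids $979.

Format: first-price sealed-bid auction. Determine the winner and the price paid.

G pays $979

Rule: the highest bidder wins and pays their own bid.
Bids in order: 979 (G) > 977 (F) > 975 (E) > 970 (C) > 963 (B) > 951 (A) > …
G is highest → pays own bid, $979.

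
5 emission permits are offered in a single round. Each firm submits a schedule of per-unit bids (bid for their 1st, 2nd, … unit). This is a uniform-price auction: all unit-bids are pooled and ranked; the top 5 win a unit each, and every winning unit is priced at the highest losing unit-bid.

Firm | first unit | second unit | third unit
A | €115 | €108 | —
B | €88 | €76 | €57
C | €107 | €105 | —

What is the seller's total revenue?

Merging the schedules and taking the best 5: 115 (A-1), 108 (A-2), 107 (C-1), 105 (C-2), 88 (B-1)
Highest rejected unit-bid = €76.
Allocation: A 2, B 1, C 2. Every unit priced at €76.
Revenue = 5 × 76 = €380.

Total revenue: €380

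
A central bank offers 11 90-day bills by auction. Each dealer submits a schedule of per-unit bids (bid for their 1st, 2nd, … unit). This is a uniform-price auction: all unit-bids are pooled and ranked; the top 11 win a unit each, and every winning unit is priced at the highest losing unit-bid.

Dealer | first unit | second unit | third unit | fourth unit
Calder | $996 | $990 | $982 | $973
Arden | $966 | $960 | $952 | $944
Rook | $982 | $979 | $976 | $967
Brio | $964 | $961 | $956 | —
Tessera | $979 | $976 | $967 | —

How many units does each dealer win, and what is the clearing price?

Calder 4, Rook 4, Tessera 3; clearing price $966

All unit-bids, highest first — top 11: 996 (Calder-1), 990 (Calder-2), 982 (Calder-3), 982 (Rook-1), 979 (Rook-2), 979 (Tessera-1), 976 (Rook-3), 976 (Tessera-2), 973 (Calder-4), 967 (Rook-4), 967 (Tessera-3)
First bid not allocated: $966.
Allocation: Calder 4, Rook 4, Tessera 3.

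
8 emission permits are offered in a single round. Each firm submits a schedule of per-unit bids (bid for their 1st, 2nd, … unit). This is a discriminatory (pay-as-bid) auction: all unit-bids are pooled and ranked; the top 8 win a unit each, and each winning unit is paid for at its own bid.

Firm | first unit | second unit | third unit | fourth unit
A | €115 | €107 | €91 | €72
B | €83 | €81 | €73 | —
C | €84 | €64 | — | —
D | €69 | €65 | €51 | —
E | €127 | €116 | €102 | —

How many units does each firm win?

Pooled unit-bids ranked (top 8): 127 (E-1), 116 (E-2), 115 (A-1), 107 (A-2), 102 (E-3), 91 (A-3), 84 (C-1), 83 (B-1)
Next rejected bid: €81 (not a price — pay-as-bid).
Allocation: A 3, B 1, C 1, E 3.

A 3, B 1, C 1, E 3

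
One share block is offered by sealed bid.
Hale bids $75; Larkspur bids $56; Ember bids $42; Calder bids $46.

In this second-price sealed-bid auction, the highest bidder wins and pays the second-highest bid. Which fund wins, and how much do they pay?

Second-price sealed-bid auction: the highest bidder wins and pays the second-highest bid.
Bids ranked: 75 (Hale) > 56 (Larkspur) > 46 (Calder) > 42 (Ember)
Hale is highest; pays the second-highest bid, $56.

Hale pays $56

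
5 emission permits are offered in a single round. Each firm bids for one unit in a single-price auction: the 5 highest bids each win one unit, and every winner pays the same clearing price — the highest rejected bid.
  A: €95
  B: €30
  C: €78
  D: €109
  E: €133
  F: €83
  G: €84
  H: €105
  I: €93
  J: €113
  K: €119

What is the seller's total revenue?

Sorting: 133 (E), 119 (K), 113 (J), 109 (D), 105 (H), 95 (A), 93 (I), …
Winners (5 units): E, K, J, D, H.
Clearing price = highest rejected bid = €95.
Total revenue = 5 × €95 = €475.

Total revenue: €475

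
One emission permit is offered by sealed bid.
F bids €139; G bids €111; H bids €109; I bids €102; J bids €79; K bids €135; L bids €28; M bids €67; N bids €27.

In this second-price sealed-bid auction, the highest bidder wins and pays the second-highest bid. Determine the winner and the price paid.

F pays €135

Second-price sealed-bid auction: the highest bidder wins and pays the second-highest bid.
Bids ranked: 139 (F) > 135 (K) > 111 (G) > 109 (H) > 102 (I) > 79 (J) > …
Second-price: F pays K's bid of €135.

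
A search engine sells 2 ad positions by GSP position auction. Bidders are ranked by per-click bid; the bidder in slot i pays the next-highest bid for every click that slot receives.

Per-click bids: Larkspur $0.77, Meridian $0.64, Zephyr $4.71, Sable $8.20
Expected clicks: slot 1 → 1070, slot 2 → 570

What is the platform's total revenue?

Per-click bids in order: $8.20 (Sable) > $4.71 (Zephyr) > $0.77 (Larkspur) > …
Slot 1: Sable pays $4.71 × 1070 = $5039.70
Slot 2: Zephyr pays $0.77 × 570 = $438.90
Total = $5478.60

Total revenue: $5478.60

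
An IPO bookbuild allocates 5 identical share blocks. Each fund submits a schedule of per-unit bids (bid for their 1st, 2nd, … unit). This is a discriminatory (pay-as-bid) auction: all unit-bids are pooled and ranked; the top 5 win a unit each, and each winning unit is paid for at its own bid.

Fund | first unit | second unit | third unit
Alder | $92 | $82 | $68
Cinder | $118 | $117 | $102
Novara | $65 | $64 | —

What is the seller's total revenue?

Total revenue: $511

All unit-bids, highest first — top 5: 118 (Cinder-1), 117 (Cinder-2), 102 (Cinder-3), 92 (Alder-1), 82 (Alder-2)
Next rejected bid: $68 (not a price — pay-as-bid).
Each winning unit pays its own bid.
Revenue = 118 + 117 + 102 + 92 + 82 = $511.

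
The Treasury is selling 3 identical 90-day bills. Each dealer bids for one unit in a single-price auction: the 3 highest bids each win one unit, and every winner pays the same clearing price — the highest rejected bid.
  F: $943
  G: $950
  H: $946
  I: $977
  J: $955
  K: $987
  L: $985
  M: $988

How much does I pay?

I pays $0

Sorting: 988 (M), 987 (K), 985 (L), 977 (I), 955 (J), …
Top 3: M, K, L.
Clearing price = highest rejected bid = $977.
I does not win → pays $0.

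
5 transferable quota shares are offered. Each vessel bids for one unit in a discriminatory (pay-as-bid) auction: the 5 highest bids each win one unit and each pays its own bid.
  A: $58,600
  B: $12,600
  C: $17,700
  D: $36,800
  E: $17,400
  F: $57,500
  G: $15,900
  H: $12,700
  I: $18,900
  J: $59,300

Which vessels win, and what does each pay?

J $59,300, A $58,600, F $57,500, D $36,800, I $18,900

Ordering the bids: 59,300 (J), 58,600 (A), 57,500 (F), 36,800 (D), 18,900 (I), 17,700 (C), 17,400 (E), …
Winners (5 units): J, A, F, D, I.
Each winner pays its own bid: J $59,300, A $58,600, F $57,500, D $36,800, I $18,900.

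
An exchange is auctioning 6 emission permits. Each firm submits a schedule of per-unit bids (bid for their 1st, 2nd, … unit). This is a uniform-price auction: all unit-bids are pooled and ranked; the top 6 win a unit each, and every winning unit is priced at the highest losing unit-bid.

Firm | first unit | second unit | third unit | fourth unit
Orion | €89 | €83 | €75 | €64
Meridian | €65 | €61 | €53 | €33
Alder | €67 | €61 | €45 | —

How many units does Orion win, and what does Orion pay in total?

Orion: 4 units, pays €244

Merging the schedules and taking the best 6: 89 (Orion-1), 83 (Orion-2), 75 (Orion-3), 67 (Alder-1), 65 (Meridian-1), 64 (Orion-4)
The (k+1)-th unit-bid is €61.
Orion wins 4 unit(s) at €61 each.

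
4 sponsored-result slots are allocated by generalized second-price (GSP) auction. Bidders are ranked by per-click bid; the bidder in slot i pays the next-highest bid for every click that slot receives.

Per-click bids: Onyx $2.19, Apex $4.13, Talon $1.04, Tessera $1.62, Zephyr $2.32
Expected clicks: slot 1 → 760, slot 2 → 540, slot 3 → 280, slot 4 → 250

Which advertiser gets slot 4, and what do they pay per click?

Sorting advertisers: $4.13 (Apex) > $2.32 (Zephyr) > $2.19 (Onyx) > $1.62 (Tessera) > $1.04 (Talon)
Slot 4 goes to the fourth-ranked bidder, Tessera, who pays the next bid down: $1.04/click.

Tessera; $1.04 per click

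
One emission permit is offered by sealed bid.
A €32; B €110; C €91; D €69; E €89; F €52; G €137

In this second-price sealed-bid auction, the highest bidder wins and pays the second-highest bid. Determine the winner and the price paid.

G pays €110

Sorting bids: 137 (G) > 110 (B) > 91 (C) > 89 (E) > 69 (D) > 52 (F) > …
Second-price: G pays B's bid of €110.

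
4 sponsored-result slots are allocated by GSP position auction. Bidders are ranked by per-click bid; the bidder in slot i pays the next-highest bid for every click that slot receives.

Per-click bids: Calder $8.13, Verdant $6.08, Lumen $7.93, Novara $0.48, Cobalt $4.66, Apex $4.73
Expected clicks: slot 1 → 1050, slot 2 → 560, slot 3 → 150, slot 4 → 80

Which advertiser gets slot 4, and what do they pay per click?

Sorting advertisers: $8.13 (Calder) > $7.93 (Lumen) > $6.08 (Verdant) > $4.73 (Apex) > $4.66 (Cobalt) > …
Slot 4 goes to the fourth-ranked bidder, Apex, who pays the next bid down: $4.66/click.

Apex; $4.66 per click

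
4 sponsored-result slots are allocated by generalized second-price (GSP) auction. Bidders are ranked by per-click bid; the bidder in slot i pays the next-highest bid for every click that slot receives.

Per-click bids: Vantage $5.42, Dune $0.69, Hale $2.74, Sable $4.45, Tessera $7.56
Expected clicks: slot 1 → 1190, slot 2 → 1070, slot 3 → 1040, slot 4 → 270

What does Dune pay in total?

Dune pays $0.00

Per-click bids in order: $7.56 (Tessera) > $5.42 (Vantage) > $4.45 (Sable) > $2.74 (Hale) > $0.69 (Dune)
Dune ranks below slot 4 → no slot, pays nothing.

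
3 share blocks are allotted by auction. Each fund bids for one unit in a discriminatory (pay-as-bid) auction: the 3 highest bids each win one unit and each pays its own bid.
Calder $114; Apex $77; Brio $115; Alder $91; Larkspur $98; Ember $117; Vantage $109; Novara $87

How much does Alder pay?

Alder pays $0

Bids ranked high→low: 117 (Ember), 115 (Brio), 114 (Calder), 109 (Vantage), 98 (Larkspur), …
Top 3: Ember, Brio, Calder.
Alder does not win → $0.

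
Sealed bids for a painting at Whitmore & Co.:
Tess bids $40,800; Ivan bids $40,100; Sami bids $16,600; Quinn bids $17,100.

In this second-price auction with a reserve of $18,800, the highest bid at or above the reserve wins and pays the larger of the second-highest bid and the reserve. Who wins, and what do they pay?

Sorting bids: 40,800 (Tess) > 40,100 (Ivan) > 17,100 (Quinn) > 16,600 (Sami)
Tess has the top bid at or above the reserve ($40,800).
Second-highest bid $40,100 exceeds the reserve $18,800 → payment $40,100.

Tess pays $40,100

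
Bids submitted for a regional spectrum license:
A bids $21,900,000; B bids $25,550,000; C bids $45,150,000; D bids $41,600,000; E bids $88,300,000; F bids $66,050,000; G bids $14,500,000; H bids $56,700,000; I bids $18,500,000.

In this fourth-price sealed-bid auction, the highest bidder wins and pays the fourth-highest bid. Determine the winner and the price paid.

E pays $45,150,000

Sorting bids: 88,300,000 (E) > 66,050,000 (F) > 56,700,000 (H) > 45,150,000 (C) > 41,600,000 (D) > 25,550,000 (B) > …
E is highest; pays the fourth-highest bid, $45,150,000.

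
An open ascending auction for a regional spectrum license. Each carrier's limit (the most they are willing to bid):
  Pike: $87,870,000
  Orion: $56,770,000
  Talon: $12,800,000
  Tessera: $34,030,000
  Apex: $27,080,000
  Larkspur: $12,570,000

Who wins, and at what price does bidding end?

Pike wins at $56,770,000

Sorting limits: 87,870,000 (Pike) > 56,770,000 (Orion) > 34,030,000 (Tessera) > 27,080,000 (Apex) > 12,800,000 (Talon) > 12,570,000 (Larkspur)
Once the price passes $56,770,000, only Pike is left; the hammer falls at Orion's limit of $56,770,000.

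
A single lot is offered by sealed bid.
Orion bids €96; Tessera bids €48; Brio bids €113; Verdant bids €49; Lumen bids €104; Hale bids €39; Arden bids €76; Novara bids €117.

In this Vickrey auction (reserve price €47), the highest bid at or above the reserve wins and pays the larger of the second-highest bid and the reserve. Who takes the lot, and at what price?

Sorting bids: 117 (Novara) > 113 (Brio) > 104 (Lumen) > 96 (Orion) > 76 (Arden) > 49 (Verdant) > …
Novara has the top bid at or above the reserve (€117).
max(second-highest €113, reserve €47) = €113; the reserve does not bind.

Novara pays €113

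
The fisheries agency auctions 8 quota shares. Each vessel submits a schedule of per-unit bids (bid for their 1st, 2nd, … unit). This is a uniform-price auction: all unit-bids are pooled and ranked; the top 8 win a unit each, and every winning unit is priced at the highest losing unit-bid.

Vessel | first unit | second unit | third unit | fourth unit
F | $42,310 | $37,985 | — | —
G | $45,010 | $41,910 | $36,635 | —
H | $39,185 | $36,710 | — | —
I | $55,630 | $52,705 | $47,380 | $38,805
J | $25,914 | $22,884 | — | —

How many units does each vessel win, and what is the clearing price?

F 1, G 2, H 1, I 4; clearing price $37,985

Pooled unit-bids ranked (top 8): 55,630 (I-1), 52,705 (I-2), 47,380 (I-3), 45,010 (G-1), 42,310 (F-1), 41,910 (G-2), 39,185 (H-1), 38,805 (I-4)
Highest rejected unit-bid = $37,985.
Allocation: F 1, G 2, H 1, I 4.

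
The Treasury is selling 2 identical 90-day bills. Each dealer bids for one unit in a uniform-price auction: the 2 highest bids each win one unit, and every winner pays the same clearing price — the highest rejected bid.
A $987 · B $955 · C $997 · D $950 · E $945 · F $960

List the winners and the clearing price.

C, A; each pays $960

Bids ranked high→low: 997 (C), 987 (A), 960 (F), 955 (B), …
The 2 highest are C, A.
First losing bid is F's $960, which sets the uniform price.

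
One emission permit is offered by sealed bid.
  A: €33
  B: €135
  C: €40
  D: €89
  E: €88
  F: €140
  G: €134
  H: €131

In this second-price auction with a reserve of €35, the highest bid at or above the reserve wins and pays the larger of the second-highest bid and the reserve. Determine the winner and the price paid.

F pays €135

Sorting bids: 140 (F) > 135 (B) > 134 (G) > 131 (H) > 89 (D) > 88 (E) > …
Highest eligible bid: F at €140.
Second-highest bid €135 exceeds the reserve €35 → payment €135.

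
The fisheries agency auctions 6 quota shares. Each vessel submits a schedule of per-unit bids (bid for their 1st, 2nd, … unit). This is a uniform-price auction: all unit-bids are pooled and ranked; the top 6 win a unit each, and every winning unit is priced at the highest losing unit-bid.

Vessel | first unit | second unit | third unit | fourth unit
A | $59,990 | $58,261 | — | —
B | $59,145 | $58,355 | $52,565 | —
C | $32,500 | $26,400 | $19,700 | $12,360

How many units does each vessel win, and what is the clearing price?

All unit-bids, highest first — top 6: 59,990 (A-1), 59,145 (B-1), 58,355 (B-2), 58,261 (A-2), 52,565 (B-3), 32,500 (C-1)
Highest rejected unit-bid = $26,400.
Allocation: A 2, B 3, C 1.

A 2, B 3, C 1; clearing price $26,400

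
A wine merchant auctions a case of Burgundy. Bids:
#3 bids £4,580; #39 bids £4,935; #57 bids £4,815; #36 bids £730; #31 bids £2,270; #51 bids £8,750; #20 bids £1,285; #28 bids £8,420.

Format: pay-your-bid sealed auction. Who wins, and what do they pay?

Bids in order: 8,750 (#51) > 8,420 (#28) > 4,935 (#39) > 4,815 (#57) > 4,580 (#3) > 2,270 (#31) > …
#51 is highest → pays own bid, £8,750.

#51 pays £8,750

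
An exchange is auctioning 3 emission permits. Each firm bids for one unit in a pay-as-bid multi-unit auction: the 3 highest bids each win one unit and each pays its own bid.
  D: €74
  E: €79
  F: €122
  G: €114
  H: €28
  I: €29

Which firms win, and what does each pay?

Bids ranked high→low: 122 (F), 114 (G), 79 (E), 74 (D), 29 (I), …
The 3 highest are F, G, E.
Each winner pays its own bid: F €122, G €114, E €79.

F €122, G €114, E €79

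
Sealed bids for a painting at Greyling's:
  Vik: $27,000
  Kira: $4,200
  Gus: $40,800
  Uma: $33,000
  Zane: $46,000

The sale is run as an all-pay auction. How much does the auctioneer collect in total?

Bids in order: 46,000 (Zane) > 40,800 (Gus) > 33,000 (Uma) > 27,000 (Vik) > 4,200 (Kira)
Every bidder forfeits their bid regardless of winning.
Revenue = 27,000 + 4,200 + 40,800 + 33,000 + 46,000 = $151,000.

Total revenue: $151,000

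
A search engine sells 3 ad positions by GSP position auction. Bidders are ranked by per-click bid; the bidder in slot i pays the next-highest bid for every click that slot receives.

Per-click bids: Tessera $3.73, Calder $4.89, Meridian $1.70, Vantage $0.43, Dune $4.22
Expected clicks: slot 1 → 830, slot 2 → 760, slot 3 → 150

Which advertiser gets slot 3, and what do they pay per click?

Per-click bids in order: $4.89 (Calder) > $4.22 (Dune) > $3.73 (Tessera) > $1.70 (Meridian) > …
Slot 3 goes to the third-ranked bidder, Tessera, who pays the next bid down: $1.70/click.

Tessera; $1.70 per click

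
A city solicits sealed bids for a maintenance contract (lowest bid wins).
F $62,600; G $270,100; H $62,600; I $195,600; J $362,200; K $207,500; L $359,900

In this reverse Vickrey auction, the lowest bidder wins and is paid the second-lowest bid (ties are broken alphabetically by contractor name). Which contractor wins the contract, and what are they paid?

Sorting bids: 62,600 (F) < 62,600 (H) < 195,600 (I) < 207,500 (K) < 270,100 (G) < 359,900 (L) < …
F and H tie at $62,600; tie-break gives it to F.
F is lowest; is paid the second-lowest bid, $62,600.

F is paid $62,600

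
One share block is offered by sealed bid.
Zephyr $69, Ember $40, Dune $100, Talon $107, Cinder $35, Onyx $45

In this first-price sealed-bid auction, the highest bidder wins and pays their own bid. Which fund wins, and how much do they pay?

Bids in order: 107 (Talon) > 100 (Dune) > 69 (Zephyr) > 45 (Onyx) > 40 (Ember) > 35 (Cinder)
First-price: Talon pays what they bid, $107.

Talon pays $107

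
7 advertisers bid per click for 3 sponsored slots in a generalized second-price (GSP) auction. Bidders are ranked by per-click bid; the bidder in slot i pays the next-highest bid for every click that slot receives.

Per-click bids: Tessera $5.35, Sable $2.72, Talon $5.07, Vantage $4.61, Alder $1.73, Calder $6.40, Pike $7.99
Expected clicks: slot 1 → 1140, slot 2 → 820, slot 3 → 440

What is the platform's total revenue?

Per-click bids in order: $7.99 (Pike) > $6.40 (Calder) > $5.35 (Tessera) > $5.07 (Talon) > …
Slot 1: Pike pays $6.40 × 1140 = $7296.00
Slot 2: Calder pays $5.35 × 820 = $4387.00
Slot 3: Tessera pays $5.07 × 440 = $2230.80
Total = $13913.80

Total revenue: $13913.80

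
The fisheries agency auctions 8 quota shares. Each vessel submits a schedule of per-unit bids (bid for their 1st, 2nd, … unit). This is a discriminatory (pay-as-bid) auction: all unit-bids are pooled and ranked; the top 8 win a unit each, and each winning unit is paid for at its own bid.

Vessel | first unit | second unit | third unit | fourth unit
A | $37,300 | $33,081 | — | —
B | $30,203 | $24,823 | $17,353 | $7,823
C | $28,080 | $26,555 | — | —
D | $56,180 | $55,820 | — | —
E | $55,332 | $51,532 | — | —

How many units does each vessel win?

Pooled unit-bids ranked (top 8): 56,180 (D-1), 55,820 (D-2), 55,332 (E-1), 51,532 (E-2), 37,300 (A-1), 33,081 (A-2), 30,203 (B-1), 28,080 (C-1)
Next rejected bid: $26,555 (not a price — pay-as-bid).
Allocation: A 2, B 1, C 1, D 2, E 2.

A 2, B 1, C 1, D 2, E 2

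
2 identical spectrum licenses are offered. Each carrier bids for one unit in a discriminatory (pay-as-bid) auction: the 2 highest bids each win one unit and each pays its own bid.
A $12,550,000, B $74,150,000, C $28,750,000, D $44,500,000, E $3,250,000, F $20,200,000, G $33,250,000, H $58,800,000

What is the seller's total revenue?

Ordering the bids: 74,150,000 (B), 58,800,000 (H), 44,500,000 (D), 33,250,000 (G), …
Winners (2 units): B, H.
Total revenue = 74,150,000 + 58,800,000 = $132,950,000.

Total revenue: $132,950,000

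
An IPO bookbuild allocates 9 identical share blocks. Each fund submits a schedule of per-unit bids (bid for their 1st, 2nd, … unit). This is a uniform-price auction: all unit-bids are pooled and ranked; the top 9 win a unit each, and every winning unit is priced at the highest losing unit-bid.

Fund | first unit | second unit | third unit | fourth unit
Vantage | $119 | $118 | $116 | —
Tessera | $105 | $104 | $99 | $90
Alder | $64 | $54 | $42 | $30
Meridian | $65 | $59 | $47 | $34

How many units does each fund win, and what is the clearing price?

All unit-bids, highest first — top 9: 119 (Vantage-1), 118 (Vantage-2), 116 (Vantage-3), 105 (Tessera-1), 104 (Tessera-2), 99 (Tessera-3), 90 (Tessera-4), 65 (Meridian-1), 64 (Alder-1)
The (k+1)-th unit-bid is $59.
Allocation: Alder 1, Meridian 1, Tessera 4, Vantage 3.

Alder 1, Meridian 1, Tessera 4, Vantage 3; clearing price $59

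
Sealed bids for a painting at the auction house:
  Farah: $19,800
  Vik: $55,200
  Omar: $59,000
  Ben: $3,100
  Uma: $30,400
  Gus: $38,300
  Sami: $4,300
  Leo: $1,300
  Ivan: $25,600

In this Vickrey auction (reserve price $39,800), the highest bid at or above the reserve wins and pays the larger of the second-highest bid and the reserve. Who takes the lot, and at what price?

Omar pays $55,200

Sorting bids: 59,000 (Omar) > 55,200 (Vik) > 38,300 (Gus) > 30,400 (Uma) > 25,600 (Ivan) > 19,800 (Farah) > …
Omar has the top bid at or above the reserve ($59,000).
Second-highest bid $55,200 exceeds the reserve $39,800 → payment $55,200.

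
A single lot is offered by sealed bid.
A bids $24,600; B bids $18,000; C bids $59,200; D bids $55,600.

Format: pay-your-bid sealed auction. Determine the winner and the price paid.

C pays $59,200

Rule: the highest bidder wins and pays their own bid.
Sorting bids: 59,200 (C) > 55,600 (D) > 24,600 (A) > 18,000 (B)
C is highest → pays own bid, $59,200.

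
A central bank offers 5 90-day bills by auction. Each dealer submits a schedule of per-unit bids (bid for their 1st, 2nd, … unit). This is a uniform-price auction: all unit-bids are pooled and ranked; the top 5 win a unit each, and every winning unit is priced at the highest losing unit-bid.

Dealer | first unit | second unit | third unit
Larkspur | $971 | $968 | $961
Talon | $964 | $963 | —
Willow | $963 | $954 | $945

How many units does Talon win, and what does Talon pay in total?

Talon: 2 units, pays $1,922

Pooled unit-bids ranked (top 5): 971 (Larkspur-1), 968 (Larkspur-2), 964 (Talon-1), 963 (Talon-2), 963 (Willow-1)
Highest rejected unit-bid = $961.
Talon wins 2 unit(s) at $961 each.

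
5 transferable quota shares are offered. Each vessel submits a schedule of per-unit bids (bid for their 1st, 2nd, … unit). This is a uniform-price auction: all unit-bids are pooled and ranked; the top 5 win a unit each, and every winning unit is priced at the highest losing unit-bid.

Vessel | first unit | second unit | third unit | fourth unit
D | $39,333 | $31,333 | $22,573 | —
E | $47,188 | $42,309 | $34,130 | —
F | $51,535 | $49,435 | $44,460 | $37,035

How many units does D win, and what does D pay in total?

D: 0 units, pays $0

Merging the schedules and taking the best 5: 51,535 (F-1), 49,435 (F-2), 47,188 (E-1), 44,460 (F-3), 42,309 (E-2)
Highest rejected unit-bid = $39,333.
D wins 0 unit(s) at $39,333 each.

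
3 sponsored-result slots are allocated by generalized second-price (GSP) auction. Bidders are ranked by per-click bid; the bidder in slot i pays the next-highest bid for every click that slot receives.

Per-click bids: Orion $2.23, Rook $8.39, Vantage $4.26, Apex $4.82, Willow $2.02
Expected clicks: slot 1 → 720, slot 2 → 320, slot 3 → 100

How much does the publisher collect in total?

Sorting advertisers: $8.39 (Rook) > $4.82 (Apex) > $4.26 (Vantage) > $2.23 (Orion) > …
Slot 1: Rook pays $4.82 × 720 = $3470.40
Slot 2: Apex pays $4.26 × 320 = $1363.20
Slot 3: Vantage pays $2.23 × 100 = $223.00
Total = $5056.60

Total revenue: $5056.60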